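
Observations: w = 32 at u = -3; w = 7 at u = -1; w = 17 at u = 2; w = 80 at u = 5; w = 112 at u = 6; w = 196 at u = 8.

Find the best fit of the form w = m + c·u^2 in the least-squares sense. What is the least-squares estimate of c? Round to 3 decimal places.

c = 2.989

Setting ∂/∂m … = 0 gives: 6·m + 139·c = 444;  139·m + 6115·c = 18939.
Determinant 6·6115 − 139² = 17369.
m = (444·6115 − 139·18939)/17369 = 82539/17369; c = (6·18939 − 139·444)/17369 = 51918/17369.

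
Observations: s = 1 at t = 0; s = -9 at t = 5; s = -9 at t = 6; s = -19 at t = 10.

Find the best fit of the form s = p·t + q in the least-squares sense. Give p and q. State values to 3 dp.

p = -1.970, q = 1.345

AᵀA·[p, q]ᵀ = Aᵀs reads: 161·p + 21·q = -289;  21·p + 4·q = -36.
Determinant 161·4 − 21² = 203.
p = ((-289)·4 − 21·(-36))/203 = -400/203; q = (161·(-36) − 21·(-289))/203 = 39/29.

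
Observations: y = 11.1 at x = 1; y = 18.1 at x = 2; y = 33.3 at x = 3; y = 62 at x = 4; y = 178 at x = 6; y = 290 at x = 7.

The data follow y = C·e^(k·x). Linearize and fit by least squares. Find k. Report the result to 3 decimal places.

With ln yᵢ as the transformed response and xᵢ as the regressor:
AᵀA = [[115.0000, 23.0000]; [23.0000, 6]], rhs = [106.0038, 23.7872]ᵀ  (here Σx = 23.0000, Σ(x)² = 115.0000, Σln y = 23.7872, Σx·ln y = 106.0038).
Δ = 115.0000·6 − (23.0000)² = 161.0000; k = (106.0038·6 − 23.0000·23.7872)/161.0000 = 0.55228, ln C = (115.0000·23.7872 − 23.0000·106.0038)/161.0000 = 1.84746.

k = 0.552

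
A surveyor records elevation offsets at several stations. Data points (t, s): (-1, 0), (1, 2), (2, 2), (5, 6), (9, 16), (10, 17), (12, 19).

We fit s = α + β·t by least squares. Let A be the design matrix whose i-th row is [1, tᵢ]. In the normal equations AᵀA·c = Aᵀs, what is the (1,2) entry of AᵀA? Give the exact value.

Row 1 ↔ basis 1, column 2 ↔ basis t, so (AᵀA)_{1,2} = Σᵢ t = (1)·(-1) + (1)·(1) + (1)·(2) + (1)·(5) + (1)·(9) + (1)·(10) + (1)·(12) = 38.

38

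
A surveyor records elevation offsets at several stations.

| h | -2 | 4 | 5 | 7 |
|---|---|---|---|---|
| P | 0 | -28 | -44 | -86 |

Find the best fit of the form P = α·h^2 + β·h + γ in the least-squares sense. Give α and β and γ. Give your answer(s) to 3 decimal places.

Normal-equation sums: Σh^2·h^2 = 3298, Σh^2·h = 524, Σh^2 = 94, Σh·h = 94, Σh = 14, Σ1 = 4.
Right-hand side: Σh^2·P = -5762, Σh·P = -934, ΣP = -158.
XᵀX·[α, β, γ]ᵀ = XᵀP becomes [[3298, 524, 94]; [524, 94, 14]; [94, 14, 4]]·[α, β, γ]ᵀ = [-5762, -934, -158]ᵀ.
Inverting the 3×3 Gram matrix, [α, β, γ]ᵀ = [-199/122, -853/610, 2273/610]ᵀ.

α = -1.631, β = -1.398, γ = 3.726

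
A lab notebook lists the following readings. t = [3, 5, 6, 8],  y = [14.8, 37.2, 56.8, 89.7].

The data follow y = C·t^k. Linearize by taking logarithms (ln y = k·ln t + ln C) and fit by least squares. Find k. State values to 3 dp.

Taking logs, ln y = k·ln t + ln C, so regress ln y on ln t.
XᵀX = [[11.3317, 6.5793]; [6.5793, 4]], rhs = [25.3686, 14.8469]ᵀ  (here Σln t = 6.5793, Σ(ln t)² = 11.3317, Σln y = 14.8469, Σln t·ln y = 25.3686).
Solving (det = 2.0403): k = 1.85884, ln C = 0.65430.

k = 1.859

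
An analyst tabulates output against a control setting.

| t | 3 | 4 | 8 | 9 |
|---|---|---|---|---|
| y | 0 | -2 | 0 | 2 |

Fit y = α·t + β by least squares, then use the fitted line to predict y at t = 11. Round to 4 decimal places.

ŷ = 1.9231

Normal-equation sums: Σt·t = 170, Σt = 24, Σ1 = 4.
For Mᵀy: Σt·y = 10, Σy = 0.
So MᵀM·[α, β]ᵀ = Mᵀy: [[170, 24]; [24, 4]]·[α, β]ᵀ = [10, 0]ᵀ.
Eliminating β: 4·(row 1) − 24·(row 2) gives 104·α = 4·10 − 24·0 = 40, so α = 5/13.
Then β = (0 − 24·(5/13))/4 = -30/13.
At t = 11: ŷ = (5/13)·(11) + (-30/13)·(1) = 25/13.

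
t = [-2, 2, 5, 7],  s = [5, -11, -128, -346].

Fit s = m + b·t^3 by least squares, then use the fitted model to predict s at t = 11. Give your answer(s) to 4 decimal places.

ŝ = -1334.0000

With design matrix X, XᵀX = [[4, 468]; [468, 133402]] and Xᵀs = [-480, -134806]ᵀ.
Δ = 4·133402 − 468² = 314584.
m = ((-480)·133402 − 468·(-134806))/314584 = -3; b = (4·(-134806) − 468·(-480))/314584 = -1.
At t = 11: ŝ = (-3)·(1) + (-1)·(1331) = -1334.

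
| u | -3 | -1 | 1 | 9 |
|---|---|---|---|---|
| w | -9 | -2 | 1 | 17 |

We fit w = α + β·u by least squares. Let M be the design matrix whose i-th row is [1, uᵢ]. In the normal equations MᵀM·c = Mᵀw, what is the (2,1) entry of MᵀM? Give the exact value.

Row 2 ↔ basis u, column 1 ↔ basis 1, so (MᵀM)_{2,1} = Σᵢ u = (-3)·(1) + (-1)·(1) + (1)·(1) + (9)·(1) = 6.

6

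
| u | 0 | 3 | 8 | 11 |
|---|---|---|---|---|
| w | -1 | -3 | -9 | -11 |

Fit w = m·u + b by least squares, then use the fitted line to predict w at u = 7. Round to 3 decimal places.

ŵ = -7.438

From the data, Σu·u = 194, Σu = 22, Σ1 = 4.
For Xᵀw: Σu·w = -202, Σw = -24.
Normal equations: [[194, 22]; [22, 4]]·[m, b]ᵀ = [-202, -24]ᵀ.
Determinant 194·4 − 22² = 292.
m = ((-202)·4 − 22·(-24))/292 = -70/73; b = (194·(-24) − 22·(-202))/292 = -53/73.
At u = 7: ŵ = (-70/73)·(7) + (-53/73)·(1) = -543/73.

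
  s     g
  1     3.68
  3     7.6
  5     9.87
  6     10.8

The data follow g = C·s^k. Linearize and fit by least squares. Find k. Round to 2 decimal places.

k = 0.60

Linearized form: ln g = k·ln s + ln C. From the 4 transformed points,
AᵀA = [[7.0076, 4.4998]; [4.4998, 4]], rhs = [10.1765, 8.0001]ᵀ  (here Σln s = 4.4998, Σ(ln s)² = 7.0076, Σln g = 8.0001, Σln s·ln g = 10.1765).
Slope k = (n·Σln s·ln g − Σln s·Σln g)/(n·Σ(ln s)² − (Σln s)²) = (4·10.1765 − 4.4998·8.0001)/7.7823 = 0.60486; ln C = (Σln g − k·Σln s)/n = 1.31959.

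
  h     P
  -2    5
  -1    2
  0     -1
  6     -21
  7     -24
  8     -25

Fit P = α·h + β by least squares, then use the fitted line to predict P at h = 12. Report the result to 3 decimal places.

Entries of MᵀM: Σh·h = 154, Σh = 18, Σ1 = 6.
For MᵀP: Σh·P = -506, ΣP = -64.
So MᵀM·[α, β]ᵀ = MᵀP: [[154, 18]; [18, 6]]·[α, β]ᵀ = [-506, -64]ᵀ.
Determinant 154·6 − 18² = 600.
α = ((-506)·6 − 18·(-64))/600 = -157/50; β = (154·(-64) − 18·(-506))/600 = -187/150.
At h = 12: P̂ = (-157/50)·(12) + (-187/150)·(1) = -5839/150.

P̂ = -38.927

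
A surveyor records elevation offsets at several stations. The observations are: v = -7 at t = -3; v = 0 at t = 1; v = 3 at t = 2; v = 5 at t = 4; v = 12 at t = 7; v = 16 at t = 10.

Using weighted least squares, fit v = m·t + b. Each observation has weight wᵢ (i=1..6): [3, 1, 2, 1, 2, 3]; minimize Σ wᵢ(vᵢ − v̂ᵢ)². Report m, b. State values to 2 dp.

m = 1.79, b = -1.38

Entries of MᵀWM: Σwᵢ·t·t = 450, Σwᵢ·t = 44, Σwᵢ·1 = 12.
And Σwᵢ·t·v = 743, Σwᵢ·v = 62.
Determinant 450·12 − 44² = 3464.
m = (743·12 − 44·62)/3464 = 1547/866; b = (450·62 − 44·743)/3464 = -599/433.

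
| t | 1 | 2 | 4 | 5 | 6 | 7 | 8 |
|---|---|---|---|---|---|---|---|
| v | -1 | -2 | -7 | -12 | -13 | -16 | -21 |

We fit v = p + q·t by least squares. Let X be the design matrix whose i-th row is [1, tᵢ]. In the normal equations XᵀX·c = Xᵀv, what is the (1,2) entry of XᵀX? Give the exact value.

Row 1 ↔ basis 1, column 2 ↔ basis t, so (XᵀX)_{1,2} = Σᵢ t = (1)·(1) + (1)·(2) + (1)·(4) + (1)·(5) + (1)·(6) + (1)·(7) + (1)·(8) = 33.

33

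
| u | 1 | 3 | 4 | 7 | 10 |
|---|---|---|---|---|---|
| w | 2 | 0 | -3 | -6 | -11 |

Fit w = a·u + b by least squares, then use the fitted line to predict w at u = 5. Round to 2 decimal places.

ŵ = -3.60

Entries of AᵀA: Σu·u = 175, Σu = 25, Σ1 = 5.
For Aᵀw: Σu·w = -162, Σw = -18.
So AᵀA·[a, b]ᵀ = Aᵀw: [[175, 25]; [25, 5]]·[a, b]ᵀ = [-162, -18]ᵀ.
Determinant 175·5 − 25² = 250.
a = ((-162)·5 − 25·(-18))/250 = -36/25; b = (175·(-18) − 25·(-162))/250 = 18/5.
At u = 5: ŵ = (-36/25)·(5) + (18/5)·(1) = -18/5.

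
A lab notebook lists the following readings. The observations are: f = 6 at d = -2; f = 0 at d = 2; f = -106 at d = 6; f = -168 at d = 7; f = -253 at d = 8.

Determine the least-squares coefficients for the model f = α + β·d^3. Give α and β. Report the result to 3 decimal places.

α = 2.815, β = -0.500

From the data, Σ1 = 5, Σd^3 = 1071, Σd^3·d^3 = 426577.
Moment sums: Σf = -521, Σd^3·f = -210104.
Eliminating β: 426577·(row 1) − 1071·(row 2) gives 985844·α = 426577·(-521) − 1071·(-210104) = 2774767, so α = 2774767/985844.
Then β = ((-210104) − 1071·(2774767/985844))/426577 = -492529/985844.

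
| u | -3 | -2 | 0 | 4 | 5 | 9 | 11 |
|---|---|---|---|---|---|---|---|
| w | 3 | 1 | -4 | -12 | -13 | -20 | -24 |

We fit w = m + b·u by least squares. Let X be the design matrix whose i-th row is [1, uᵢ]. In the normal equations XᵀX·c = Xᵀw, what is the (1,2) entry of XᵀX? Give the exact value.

Row 1 ↔ basis 1, column 2 ↔ basis u, so (XᵀX)_{1,2} = Σᵢ u = (1)·(-3) + (1)·(-2) + (1)·(0) + (1)·(4) + (1)·(5) + (1)·(9) + (1)·(11) = 24.

24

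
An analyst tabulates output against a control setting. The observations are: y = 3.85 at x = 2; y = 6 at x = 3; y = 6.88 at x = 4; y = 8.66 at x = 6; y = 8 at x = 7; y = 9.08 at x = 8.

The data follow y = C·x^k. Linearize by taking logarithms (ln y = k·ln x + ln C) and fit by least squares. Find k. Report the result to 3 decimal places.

k = 0.566

Let Y = ln y. Fitting Y = k·ln x + ln C by least squares:
Over the data: Σln x = 8.9952, Σ(ln x)² = 14.9303, Σln y = 11.5127, Σln x·ln y = 18.0782.
Normal system: [[14.9303, 8.9952]; [8.9952, 6]]·[k, ln C]ᵀ = [18.0782, 11.5127]ᵀ.
Slope k = (n·Σln x·ln y − Σln x·Σln y)/(n·Σ(ln x)² − (Σln x)²) = (6·18.0782 − 8.9952·11.5127)/8.6686 = 0.56650; ln C = (Σln y − k·Σln x)/n = 1.06949.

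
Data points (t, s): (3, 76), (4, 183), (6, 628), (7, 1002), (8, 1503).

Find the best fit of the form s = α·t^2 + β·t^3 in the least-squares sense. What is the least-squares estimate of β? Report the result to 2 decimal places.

With design matrix A, AᵀA = [[8130, 58618]; [58618, 431274]] and Aᵀs = [171510, 1262634]ᵀ.
Δ = 8130·431274 − 58618² = 70187696.
α = (171510·431274 − 58618·1262634)/70187696 = -5659509/8773462; β = (8130·1262634 − 58618·171510)/70187696 = 26455155/8773462.

β = 3.02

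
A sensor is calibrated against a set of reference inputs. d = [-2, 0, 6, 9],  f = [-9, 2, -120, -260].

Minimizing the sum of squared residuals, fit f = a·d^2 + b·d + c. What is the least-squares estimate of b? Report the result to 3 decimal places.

With design matrix M, MᵀM = [[7873, 937, 121]; [937, 121, 13]; [121, 13, 4]] and Mᵀf = [-25416, -3042, -387]ᵀ.
Row-reducing yields a = -4863/1604, b = -13821/8020, c = 1128/2005.

b = -1.723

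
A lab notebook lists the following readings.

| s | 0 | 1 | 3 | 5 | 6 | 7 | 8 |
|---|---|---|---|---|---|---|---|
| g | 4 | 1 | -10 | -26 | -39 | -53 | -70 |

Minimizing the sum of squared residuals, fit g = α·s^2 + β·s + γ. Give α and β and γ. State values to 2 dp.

With design matrix M, MᵀM = [[8500, 1224, 184]; [1224, 184, 30]; [184, 30, 7]] and Mᵀg = [-9220, -1324, -193]ᵀ.
Solving the 3×3 system (Gaussian elimination) gives α = -1970/1963, β = -4241/3926, γ = 6748/1963.

α = -1.00, β = -1.08, γ = 3.44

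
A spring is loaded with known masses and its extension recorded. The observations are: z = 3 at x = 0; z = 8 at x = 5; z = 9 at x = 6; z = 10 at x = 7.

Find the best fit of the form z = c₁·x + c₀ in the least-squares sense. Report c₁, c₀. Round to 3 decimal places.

MᵀM·[c₁, c₀]ᵀ = Mᵀz reads: 110·c₁ + 18·c₀ = 164;  18·c₁ + 4·c₀ = 30.
det = 110·4 − 18² = 116.
c₁ = (164·4 − 18·30)/116 = 1; c₀ = (110·30 − 18·164)/116 = 3.

c₁ = 1.000, c₀ = 3.000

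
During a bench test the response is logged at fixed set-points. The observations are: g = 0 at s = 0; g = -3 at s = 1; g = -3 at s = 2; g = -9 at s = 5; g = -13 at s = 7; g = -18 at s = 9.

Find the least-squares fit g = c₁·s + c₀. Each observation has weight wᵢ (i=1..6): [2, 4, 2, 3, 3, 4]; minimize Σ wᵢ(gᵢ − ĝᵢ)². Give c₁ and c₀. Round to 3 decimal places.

Setting ∂/∂c₁ … = 0 gives: 558·c₁ + 80·c₀ = -1080;  80·c₁ + 18·c₀ = -156.
(Σwᵢ·s·s = 558, Σwᵢ·s = 80, Σwᵢ·1 = 18, Σwᵢ·s·g = -1080, Σwᵢ·g = -156.)
Δ = 558·18 − 80² = 3644.
c₁ = ((-1080)·18 − 80·(-156))/3644 = -1740/911; c₀ = (558·(-156) − 80·(-1080))/3644 = -162/911.

c₁ = -1.910, c₀ = -0.178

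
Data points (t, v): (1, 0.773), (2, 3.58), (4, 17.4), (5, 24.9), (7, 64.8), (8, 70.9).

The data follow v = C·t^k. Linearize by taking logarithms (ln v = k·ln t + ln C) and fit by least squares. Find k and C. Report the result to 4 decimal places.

k = 2.2103, C = 0.7751

Linearized form: ln v = k·ln t + ln C. From the 6 transformed points,
AᵀA = [[13.1032, 7.7142]; [7.7142, 6]], rhs = [26.9961, 15.5218]ᵀ  (here Σln t = 7.7142, Σ(ln t)² = 13.1032, Σln v = 15.5218, Σln t·ln v = 26.9961).
Solving (det = 19.1098): k = 2.21027, ln C = -0.25479, so C = exp(-0.25479) = 0.77508.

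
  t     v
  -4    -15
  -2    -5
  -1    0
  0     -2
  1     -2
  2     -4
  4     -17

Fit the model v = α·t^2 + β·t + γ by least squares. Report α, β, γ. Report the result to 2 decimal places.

Forming MᵀM = [[546, 0, 42]; [0, 42, 0]; [42, 0, 7]] and Mᵀv = [-550, -8, -45]ᵀ gives MᵀM·[α, β, γ]ᵀ = Mᵀv.
Solving the 3×3 system (Gaussian elimination) gives α = -20/21, β = -4/21, γ = -5/7.

α = -0.95, β = -0.19, γ = -0.71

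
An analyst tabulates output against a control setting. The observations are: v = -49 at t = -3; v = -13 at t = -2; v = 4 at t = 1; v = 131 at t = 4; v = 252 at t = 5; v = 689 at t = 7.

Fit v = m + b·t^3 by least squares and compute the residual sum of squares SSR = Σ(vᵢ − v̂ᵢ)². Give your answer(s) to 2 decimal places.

SSR = 5.67

Sums needed: Σ1 = 6, Σt^3 = 498, Σt^3·t^3 = 138164.
Right-hand side: Σv = 1014, Σt^3·v = 277642.
AᵀA·[m, b]ᵀ = Aᵀv becomes [[6, 498]; [498, 138164]]·[m, b]ᵀ = [1014, 277642]ᵀ.
det = 6·138164 − 498² = 580980.
m = (1014·138164 − 498·277642)/580980 = 30543/9683; b = (6·277642 − 498·1014)/580980 = 19348/9683.
Residuals: 17386/9683, -1638/9683, -11159/9683, -342/9683, -8927/9683, 4680/9683; SSR = 54858/9683.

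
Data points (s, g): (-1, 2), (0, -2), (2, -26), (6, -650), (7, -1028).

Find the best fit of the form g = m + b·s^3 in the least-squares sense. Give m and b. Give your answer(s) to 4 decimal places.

Compute the Gram sums: Σ1 = 5, Σs^3 = 566, Σs^3·s^3 = 164370.
And Σg = -1704, Σs^3·g = -493214.
MᵀM·[m, b]ᵀ = Mᵀg becomes [[5, 566]; [566, 164370]]·[m, b]ᵀ = [-1704, -493214]ᵀ.
det = 5·164370 − 566² = 501494.
m = ((-1704)·164370 − 566·(-493214))/501494 = -463678/250747; b = (5·(-493214) − 566·(-1704))/501494 = -750803/250747.

m = -1.8492, b = -2.9943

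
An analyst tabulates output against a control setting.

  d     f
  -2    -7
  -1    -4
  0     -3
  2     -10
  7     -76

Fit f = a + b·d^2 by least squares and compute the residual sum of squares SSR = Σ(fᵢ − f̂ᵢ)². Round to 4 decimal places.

Setting ∂/∂a … = 0 gives: 5·a + 58·b = -100;  58·a + 2434·b = -3796.
(Σ1 = 5, Σd^2 = 58, Σd^2·d^2 = 2434, Σf = -100, Σd^2·f = -3796.)
Determinant 5·2434 − 58² = 8806.
a = ((-100)·2434 − 58·(-3796))/8806 = -11616/4403; b = (5·(-3796) − 58·(-100))/8806 = -6590/4403.
Residuals: 7155/4403, 594/4403, -1593/4403, -6054/4403, -6/259; SSR = 20610/4403.

SSR = 4.6809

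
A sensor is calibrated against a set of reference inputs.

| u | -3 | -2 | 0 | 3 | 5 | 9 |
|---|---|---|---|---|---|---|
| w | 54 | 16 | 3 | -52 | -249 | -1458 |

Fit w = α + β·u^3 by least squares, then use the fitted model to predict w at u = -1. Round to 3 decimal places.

ŵ = 3.221

Normal-equation sums: Σ1 = 6, Σu^3 = 846, Σu^3·u^3 = 548588.
Right-hand side: Σw = -1686, Σu^3·w = -1096997.
Determinant 6·548588 − 846² = 2575812.
α = ((-1686)·548588 − 846·(-1096997))/2575812 = 523349/429302; β = (6·(-1096997) − 846·(-1686))/2575812 = -859271/429302.
At u = -1: ŵ = (523349/429302)·(1) + (-859271/429302)·(-1) = 691310/214651.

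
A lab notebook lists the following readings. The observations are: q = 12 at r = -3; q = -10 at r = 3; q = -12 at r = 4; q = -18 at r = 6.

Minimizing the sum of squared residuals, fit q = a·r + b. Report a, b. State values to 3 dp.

a = -3.378, b = 1.444

XᵀX·[a, b]ᵀ = Xᵀq reads: 70·a + 10·b = -222;  10·a + 4·b = -28.
(Σr·r = 70, Σr = 10, Σ1 = 4, Σr·q = -222, Σq = -28.)
Eliminating b: 4·(row 1) − 10·(row 2) gives 180·a = 4·(-222) − 10·(-28) = -608, so a = -152/45.
Then b = ((-28) − 10·(-152/45))/4 = 13/9.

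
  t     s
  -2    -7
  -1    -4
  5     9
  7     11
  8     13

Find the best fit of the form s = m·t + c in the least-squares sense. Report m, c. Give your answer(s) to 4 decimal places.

Normal-equation sums: Σt·t = 143, Σt = 17, Σ1 = 5.
For Aᵀs: Σt·s = 244, Σs = 22.
Normal equations: [[143, 17]; [17, 5]]·[m, c]ᵀ = [244, 22]ᵀ.
Eliminating c: 5·(row 1) − 17·(row 2) gives 426·m = 5·244 − 17·22 = 846, so m = 141/71.
Then c = (22 − 17·(141/71))/5 = -167/71.

m = 1.9859, c = -2.3521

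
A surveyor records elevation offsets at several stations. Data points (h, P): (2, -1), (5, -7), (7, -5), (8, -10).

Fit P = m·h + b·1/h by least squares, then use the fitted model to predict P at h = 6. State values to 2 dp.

With design matrix M, MᵀM = [[142, 4]; [4, 25561/78400]] and MᵀP = [-152, -541/140]ᵀ.
Determinant 142·(25561/78400) − 4² = 1187631/39200.
m = ((-152)·(25561/78400) − 4·(-541/140))/(1187631/39200) = -148524/131959; b = (142·(-541/140) − 4·(-152))/(1187631/39200) = 258160/131959.
At h = 6: P̂ = (-148524/131959)·(6) + (258160/131959)·(1/6) = -2544352/395877.

P̂ = -6.43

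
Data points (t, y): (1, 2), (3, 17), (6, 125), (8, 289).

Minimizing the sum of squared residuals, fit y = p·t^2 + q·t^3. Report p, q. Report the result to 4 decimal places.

The normal system AᵀA·[p, q]ᵀ = Aᵀy is [[5474, 40788]; [40788, 309530]]·[p, q]ᵀ = [23151, 175429]ᵀ.
Determinant 5474·309530 − 40788² = 30706276.
p = (23151·309530 − 40788·175429)/30706276 = 5265489/15353138; q = (5474·175429 − 40788·23151)/30706276 = 8007679/15353138.

p = 0.3430, q = 0.5216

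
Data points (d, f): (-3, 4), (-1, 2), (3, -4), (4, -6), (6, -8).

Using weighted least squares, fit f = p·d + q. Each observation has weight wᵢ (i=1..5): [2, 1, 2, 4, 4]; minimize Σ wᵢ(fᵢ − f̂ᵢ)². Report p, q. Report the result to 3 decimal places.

p = -1.375, q = -0.029

The normal equations are: 245·p + 39·q = -338;  39·p + 13·q = -54.
Eliminating q: 13·(row 1) − 39·(row 2) gives 1664·p = 13·(-338) − 39·(-54) = -2288, so p = -11/8.
Then q = ((-54) − 39·(-11/8))/13 = -3/104.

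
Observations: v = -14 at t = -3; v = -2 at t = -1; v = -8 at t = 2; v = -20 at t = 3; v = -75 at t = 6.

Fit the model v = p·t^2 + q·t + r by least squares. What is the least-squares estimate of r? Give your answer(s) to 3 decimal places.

r = 0.361

The normal equations are: 1475·p + 223·q + 59·r = -3040;  223·p + 59·q + 7·r = -482;  59·p + 7·q + 5·r = -119.
(Σt^2·t^2 = 1475, Σt^2·t = 223, Σt^2 = 59, Σt·t = 59, Σt = 7, Σ1 = 5, Σt^2·v = -3040, Σt·v = -482, Σv = -119.)
Inverting the 3×3 Gram matrix, [p, q, r]ᵀ = [-15083/7752, -6653/7752, 233/646]ᵀ.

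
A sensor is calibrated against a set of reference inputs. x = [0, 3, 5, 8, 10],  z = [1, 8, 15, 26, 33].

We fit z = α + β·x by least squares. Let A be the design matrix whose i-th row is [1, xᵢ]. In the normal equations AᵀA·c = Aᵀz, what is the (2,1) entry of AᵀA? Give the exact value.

Row 2 ↔ basis x, column 1 ↔ basis 1, so (AᵀA)_{2,1} = Σᵢ x = (0)·(1) + (3)·(1) + (5)·(1) + (8)·(1) + (10)·(1) = 26.

26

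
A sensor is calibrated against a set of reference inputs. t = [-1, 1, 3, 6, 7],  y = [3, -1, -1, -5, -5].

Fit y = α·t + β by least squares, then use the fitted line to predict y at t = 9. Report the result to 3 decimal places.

ŷ = -7.393

XᵀX·[α, β]ᵀ = Xᵀy reads: 96·α + 16·β = -72;  16·α + 5·β = -9.
Eliminating β: 5·(row 1) − 16·(row 2) gives 224·α = 5·(-72) − 16·(-9) = -216, so α = -27/28.
Then β = ((-9) − 16·(-27/28))/5 = 9/7.
At t = 9: ŷ = (-27/28)·(9) + (9/7)·(1) = -207/28.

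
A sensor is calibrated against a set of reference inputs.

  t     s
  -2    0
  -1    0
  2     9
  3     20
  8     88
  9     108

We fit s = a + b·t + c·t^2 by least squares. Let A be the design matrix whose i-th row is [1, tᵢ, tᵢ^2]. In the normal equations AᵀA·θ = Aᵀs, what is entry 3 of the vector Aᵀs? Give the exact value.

Entry 3 ↔ basis t^2, so (Aᵀs)_{3} = Σᵢ (t^2)·sᵢ = (4)·(0) + (1)·(0) + (4)·(9) + (9)·(20) + (64)·(88) + (81)·(108) = 14596.

14596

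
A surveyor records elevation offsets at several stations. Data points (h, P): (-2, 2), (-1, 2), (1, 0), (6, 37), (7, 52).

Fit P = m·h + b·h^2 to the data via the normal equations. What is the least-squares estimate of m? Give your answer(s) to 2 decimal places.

Sums needed: Σh·h = 91, Σh·h^2 = 551, Σh^2·h^2 = 3715.
For MᵀP: Σh·P = 580, Σh^2·P = 3890.
MᵀM·[m, b]ᵀ = MᵀP becomes [[91, 551]; [551, 3715]]·[m, b]ᵀ = [580, 3890]ᵀ.
Eliminating b: 3715·(row 1) − 551·(row 2) gives 34464·m = 3715·580 − 551·3890 = 11310, so m = 1885/5744.
Then b = (3890 − 551·(1885/5744))/3715 = 5735/5744.

m = 0.33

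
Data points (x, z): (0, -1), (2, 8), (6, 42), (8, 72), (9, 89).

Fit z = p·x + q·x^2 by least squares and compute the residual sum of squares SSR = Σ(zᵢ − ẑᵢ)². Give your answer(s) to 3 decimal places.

With design matrix A, AᵀA = [[185, 1465]; [1465, 11969]] and Aᵀz = [1645, 13361]ᵀ.
det = 185·11969 − 1465² = 68040.
p = (1645·11969 − 1465·13361)/68040 = 1919/1134; q = (185·13361 − 1465·1645)/68040 = 1031/1134.
Residuals: -1, 185/189, -167/189, 52/189, 8/63; SSR = 535/189.

SSR = 2.831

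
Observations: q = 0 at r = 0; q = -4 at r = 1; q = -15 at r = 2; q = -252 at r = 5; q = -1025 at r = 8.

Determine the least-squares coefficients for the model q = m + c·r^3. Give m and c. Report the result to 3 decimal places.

m = -0.641, c = -2.001

Compute the Gram sums: Σ1 = 5, Σr^3 = 646, Σr^3·r^3 = 277834.
And Σq = -1296, Σr^3·q = -556424.
Normal equations: [[5, 646]; [646, 277834]]·[m, c]ᵀ = [-1296, -556424]ᵀ.
det = 5·277834 − 646² = 971854.
m = ((-1296)·277834 − 646·(-556424))/971854 = -23960/37379; c = (5·(-556424) − 646·(-1296))/971854 = -74804/37379.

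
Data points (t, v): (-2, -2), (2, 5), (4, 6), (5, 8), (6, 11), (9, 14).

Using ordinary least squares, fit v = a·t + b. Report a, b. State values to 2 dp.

a = 1.46, b = 1.17

The normal equations are: 166·a + 24·b = 270;  24·a + 6·b = 42.
(Σt·t = 166, Σt = 24, Σ1 = 6, Σt·v = 270, Σv = 42.)
Eliminating b: 6·(row 1) − 24·(row 2) gives 420·a = 6·270 − 24·42 = 612, so a = 51/35.
Then b = (42 − 24·(51/35))/6 = 41/35.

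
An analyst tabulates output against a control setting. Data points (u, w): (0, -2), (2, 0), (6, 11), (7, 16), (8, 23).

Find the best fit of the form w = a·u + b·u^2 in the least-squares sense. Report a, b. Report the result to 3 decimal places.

AᵀA·[a, b]ᵀ = Aᵀw reads: 153·a + 1079·b = 362;  1079·a + 7809·b = 2652.
(Σu·u = 153, Σu·u^2 = 1079, Σu^2·u^2 = 7809, Σu·w = 362, Σu^2·w = 2652.)
det = 153·7809 − 1079² = 30536.
a = (362·7809 − 1079·2652)/30536 = -1575/1388; b = (153·2652 − 1079·362)/30536 = 689/1388.

a = -1.135, b = 0.496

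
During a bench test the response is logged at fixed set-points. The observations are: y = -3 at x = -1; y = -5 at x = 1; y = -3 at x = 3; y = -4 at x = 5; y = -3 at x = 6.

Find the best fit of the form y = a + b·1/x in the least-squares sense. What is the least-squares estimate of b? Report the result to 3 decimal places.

Compute the Gram sums: Σ1 = 5, Σ1/x = 7/10, Σ1/x·1/x = 1961/900.
And Σy = -18, Σ1/x·y = -43/10.
So MᵀM·[a, b]ᵀ = Mᵀy: [[5, 7/10]; [7/10, 1961/900]]·[a, b]ᵀ = [-18, -43/10]ᵀ.
Eliminating b: (1961/900)·(row 1) − (7/10)·(row 2) gives (2341/225)·a = (1961/900)·(-18) − (7/10)·(-43/10) = -3621/100, so a = -32589/9364.
Then b = ((-43/10) − (7/10)·(-32589/9364))/(1961/900) = -4005/4682.

b = -0.855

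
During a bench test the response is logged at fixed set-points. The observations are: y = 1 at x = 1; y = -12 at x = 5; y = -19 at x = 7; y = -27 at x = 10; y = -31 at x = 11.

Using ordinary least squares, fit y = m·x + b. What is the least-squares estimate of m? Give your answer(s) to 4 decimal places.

Sums needed: Σx·x = 296, Σx = 34, Σ1 = 5.
Moment sums: Σx·y = -803, Σy = -88.
Normal equations: [[296, 34]; [34, 5]]·[m, b]ᵀ = [-803, -88]ᵀ.
det = 296·5 − 34² = 324.
m = ((-803)·5 − 34·(-88))/324 = -341/108; b = (296·(-88) − 34·(-803))/324 = 209/54.

m = -3.1574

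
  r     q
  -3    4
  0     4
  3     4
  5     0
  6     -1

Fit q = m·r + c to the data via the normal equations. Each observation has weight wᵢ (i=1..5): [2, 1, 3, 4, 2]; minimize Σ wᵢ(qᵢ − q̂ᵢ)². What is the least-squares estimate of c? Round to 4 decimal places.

Normal-equation sums: Σwᵢ·r·r = 217, Σwᵢ·r = 35, Σwᵢ·1 = 12.
Right-hand side: Σwᵢ·r·q = 0, Σwᵢ·q = 22.
Normal equations: [[217, 35]; [35, 12]]·[m, c]ᵀ = [0, 22]ᵀ.
Eliminating c: 12·(row 1) − 35·(row 2) gives 1379·m = 12·0 − 35·22 = -770, so m = -110/197.
Then c = (22 − 35·(-110/197))/12 = 682/197.

c = 3.4619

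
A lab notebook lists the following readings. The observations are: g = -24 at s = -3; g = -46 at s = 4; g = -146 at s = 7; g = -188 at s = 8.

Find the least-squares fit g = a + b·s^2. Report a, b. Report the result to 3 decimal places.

a = 2.184, b = -2.991

Forming AᵀA = [[4, 138]; [138, 6834]] and Aᵀg = [-404, -20138]ᵀ gives AᵀA·[a, b]ᵀ = Aᵀg.
Eliminating b: 6834·(row 1) − 138·(row 2) gives 8292·a = 6834·(-404) − 138·(-20138) = 18108, so a = 1509/691.
Then b = ((-20138) − 138·(1509/691))/6834 = -6200/2073.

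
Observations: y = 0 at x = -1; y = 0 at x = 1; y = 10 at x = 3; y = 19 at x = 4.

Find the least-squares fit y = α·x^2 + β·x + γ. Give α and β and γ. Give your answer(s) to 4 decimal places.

α = 1.2739, β = -0.0327, γ = -1.2915

Entries of AᵀA: Σx^2·x^2 = 339, Σx^2·x = 91, Σx^2 = 27, Σx·x = 27, Σx = 7, Σ1 = 4.
And Σx^2·y = 394, Σx·y = 106, Σy = 29.
So AᵀA·[α, β, γ]ᵀ = Aᵀy: [[339, 91, 27]; [91, 27, 7]; [27, 7, 4]]·[α, β, γ]ᵀ = [394, 106, 29]ᵀ.
Inverting the 3×3 Gram matrix, [α, β, γ]ᵀ = [507/398, -13/398, -257/199]ᵀ.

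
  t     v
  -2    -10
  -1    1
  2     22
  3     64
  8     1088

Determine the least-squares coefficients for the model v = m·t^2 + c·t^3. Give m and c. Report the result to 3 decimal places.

Sums needed: Σt^2·t^2 = 4210, Σt^2·t^3 = 33010, Σt^3·t^3 = 263002.
And Σt^2·v = 70257, Σt^3·v = 559039.
XᵀX·[m, c]ᵀ = Xᵀv becomes [[4210, 33010]; [33010, 263002]]·[m, c]ᵀ = [70257, 559039]ᵀ.
Eliminating c: 263002·(row 1) − 33010·(row 2) gives 17578320·m = 263002·70257 − 33010·559039 = 23854124, so m = 5963531/4394580.
Then c = (559039 − 33010·(5963531/4394580))/263002 = 1718531/878916.

m = 1.357, c = 1.955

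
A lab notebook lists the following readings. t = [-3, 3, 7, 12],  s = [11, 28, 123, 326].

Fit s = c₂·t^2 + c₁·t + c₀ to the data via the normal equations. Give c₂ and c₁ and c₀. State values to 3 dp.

c₂ = 1.993, c₁ = 3.114, c₀ = 2.080

Forming XᵀX = [[23299, 2071, 211]; [2071, 211, 19]; [211, 19, 4]] and Xᵀs = [53322, 4824, 488]ᵀ gives XᵀX·[c₂, c₁, c₀]ᵀ = Xᵀs.
Solving the 3×3 system (Gaussian elimination) gives c₂ = 86933/43620, c₁ = 27167/8724, c₀ = 7559/3635.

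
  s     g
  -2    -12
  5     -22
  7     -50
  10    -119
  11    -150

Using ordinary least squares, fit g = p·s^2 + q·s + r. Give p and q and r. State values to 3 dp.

p = -1.550, q = 3.417, r = 0.884

From the data, Σs^2·s^2 = 27683, Σs^2·s = 2791, Σs^2 = 299, Σs·s = 299, Σs = 31, Σ1 = 5.
Right-hand side: Σs^2·g = -33098, Σs·g = -3276, Σg = -353.
Row-reducing yields p = -108863/70248, q = 80021/23416, r = 15527/17562.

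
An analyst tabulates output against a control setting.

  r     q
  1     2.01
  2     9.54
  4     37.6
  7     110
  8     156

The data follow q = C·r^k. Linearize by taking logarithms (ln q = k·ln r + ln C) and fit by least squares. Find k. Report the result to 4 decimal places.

Linearized form: ln q = k·ln r + ln C. From the 5 transformed points,
XᵀX = [[10.5129, 6.1048]; [6.1048, 5]], rhs = [26.2391, 16.3310]ᵀ  (here Σln r = 6.1048, Σ(ln r)² = 10.5129, Σln q = 16.3310, Σln r·ln q = 26.2391).
Δ = 10.5129·5 − (6.1048)² = 15.2960; k = (26.2391·5 − 6.1048·16.3310)/15.2960 = 2.05924, ln C = (10.5129·16.3310 − 6.1048·26.2391)/15.2960 = 0.75195.

k = 2.0592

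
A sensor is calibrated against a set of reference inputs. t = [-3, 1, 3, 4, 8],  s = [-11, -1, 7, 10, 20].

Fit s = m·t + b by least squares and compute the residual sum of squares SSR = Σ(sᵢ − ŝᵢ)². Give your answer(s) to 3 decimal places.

The normal equations are: 99·m + 13·b = 253;  13·m + 5·b = 25.
Determinant 99·5 − 13² = 326.
m = (253·5 − 13·25)/326 = 470/163; b = (99·25 − 13·253)/326 = -407/163.
Residuals: 24/163, -226/163, 138/163, 157/163, -93/163; SSR = 638/163.

SSR = 3.914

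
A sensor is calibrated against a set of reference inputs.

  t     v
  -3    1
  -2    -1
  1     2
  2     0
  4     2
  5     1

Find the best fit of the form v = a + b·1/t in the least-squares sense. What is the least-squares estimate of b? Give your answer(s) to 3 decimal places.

With design matrix A, AᵀA = [[6, 67/60]; [67/60, 6169/3600]] and Aᵀv = [5, 43/15]ᵀ.
Determinant 6·(6169/3600) − (67/60)² = 1301/144.
a = (5·(6169/3600) − (67/60)·(43/15))/(1301/144) = 19321/32525; b = (6·(43/15) − (67/60)·5)/(1301/144) = 8364/6505.

b = 1.286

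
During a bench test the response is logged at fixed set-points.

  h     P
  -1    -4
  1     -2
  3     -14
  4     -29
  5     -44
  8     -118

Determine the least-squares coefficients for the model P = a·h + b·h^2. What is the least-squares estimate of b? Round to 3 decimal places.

b = -1.962

Normal-equation sums: Σh·h = 116, Σh·h^2 = 728, Σh^2·h^2 = 5060.
For MᵀP: Σh·P = -1320, Σh^2·P = -9248.
MᵀM·[a, b]ᵀ = MᵀP becomes [[116, 728]; [728, 5060]]·[a, b]ᵀ = [-1320, -9248]ᵀ.
Eliminating b: 5060·(row 1) − 728·(row 2) gives 56976·a = 5060·(-1320) − 728·(-9248) = 53344, so a = 3334/3561.
Then b = ((-9248) − 728·(3334/3561))/5060 = -6988/3561.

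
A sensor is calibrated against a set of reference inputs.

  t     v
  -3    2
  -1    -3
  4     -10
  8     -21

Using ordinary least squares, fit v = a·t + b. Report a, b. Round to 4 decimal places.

a = -1.9865, b = -4.0270

Compute the Gram sums: Σt·t = 90, Σt = 8, Σ1 = 4.
Right-hand side: Σt·v = -211, Σv = -32.
XᵀX·[a, b]ᵀ = Xᵀv becomes [[90, 8]; [8, 4]]·[a, b]ᵀ = [-211, -32]ᵀ.
Eliminating b: 4·(row 1) − 8·(row 2) gives 296·a = 4·(-211) − 8·(-32) = -588, so a = -147/74.
Then b = ((-32) − 8·(-147/74))/4 = -149/37.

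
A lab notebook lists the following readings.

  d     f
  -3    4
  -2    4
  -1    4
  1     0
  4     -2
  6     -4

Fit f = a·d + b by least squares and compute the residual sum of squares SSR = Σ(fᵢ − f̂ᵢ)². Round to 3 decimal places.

SSR = 2.780

From the data, Σd·d = 67, Σd = 5, Σ1 = 6.
For Aᵀf: Σd·f = -56, Σf = 6.
AᵀA·[a, b]ᵀ = Aᵀf becomes [[67, 5]; [5, 6]]·[a, b]ᵀ = [-56, 6]ᵀ.
Δ = 67·6 − 5² = 377.
a = ((-56)·6 − 5·6)/377 = -366/377; b = (67·6 − 5·(-56))/377 = 682/377.
Residuals: -272/377, 94/377, 460/377, -316/377, 28/377, 6/377; SSR = 1048/377.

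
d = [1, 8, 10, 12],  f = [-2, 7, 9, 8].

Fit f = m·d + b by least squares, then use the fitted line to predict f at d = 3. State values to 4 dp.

f̂ = 0.6982

With design matrix X, XᵀX = [[309, 31]; [31, 4]] and Xᵀf = [240, 22]ᵀ.
Δ = 309·4 − 31² = 275.
m = (240·4 − 31·22)/275 = 278/275; b = (309·22 − 31·240)/275 = -642/275.
At d = 3: f̂ = (278/275)·(3) + (-642/275)·(1) = 192/275.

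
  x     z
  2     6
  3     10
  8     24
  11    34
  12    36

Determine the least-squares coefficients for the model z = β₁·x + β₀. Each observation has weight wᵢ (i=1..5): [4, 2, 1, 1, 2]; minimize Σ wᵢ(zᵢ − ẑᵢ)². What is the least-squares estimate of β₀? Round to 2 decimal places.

β₀ = 0.30

Entries of MᵀWM: Σwᵢ·x·x = 507, Σwᵢ·x = 57, Σwᵢ·1 = 10.
For MᵀWz: Σwᵢ·x·z = 1538, Σwᵢ·z = 174.
MᵀWM·[β₁, β₀]ᵀ = MᵀWz becomes [[507, 57]; [57, 10]]·[β₁, β₀]ᵀ = [1538, 174]ᵀ.
Δ = 507·10 − 57² = 1821.
β₁ = (1538·10 − 57·174)/1821 = 5462/1821; β₀ = (507·174 − 57·1538)/1821 = 184/607.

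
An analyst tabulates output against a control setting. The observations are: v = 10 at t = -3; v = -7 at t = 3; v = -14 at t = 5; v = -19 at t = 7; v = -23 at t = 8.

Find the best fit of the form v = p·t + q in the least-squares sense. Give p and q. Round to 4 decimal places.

With design matrix M, MᵀM = [[156, 20]; [20, 5]] and Mᵀv = [-438, -53]ᵀ.
Determinant 156·5 − 20² = 380.
p = ((-438)·5 − 20·(-53))/380 = -113/38; q = (156·(-53) − 20·(-438))/380 = 123/95.

p = -2.9737, q = 1.2947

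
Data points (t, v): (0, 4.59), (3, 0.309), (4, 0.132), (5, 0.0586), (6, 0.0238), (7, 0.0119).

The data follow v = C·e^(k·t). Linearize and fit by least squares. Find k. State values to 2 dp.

Linearized form: ln v = k·t + ln C. From the 6 transformed points,
Σt = 25.0000, Σ(t)² = 135.0000, Σln v = -12.6818, Σt·ln v = -79.2551.
Equations: 135.0000·k + 25.0000·ln C = -79.2551;  25.0000·k + 6·ln C = -12.6818.
Solving (det = 185.0000): k = -0.85668, ln C = 1.45587.

k = -0.86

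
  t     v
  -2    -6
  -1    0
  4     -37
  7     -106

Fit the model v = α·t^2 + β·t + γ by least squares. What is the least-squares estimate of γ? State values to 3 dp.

γ = 0.073

From the data, Σt^2·t^2 = 2674, Σt^2·t = 398, Σt^2 = 70, Σt·t = 70, Σt = 8, Σ1 = 4.
Right-hand side: Σt^2·v = -5810, Σt·v = -878, Σv = -149.
So XᵀX·[α, β, γ]ᵀ = Xᵀv: [[2674, 398, 70]; [398, 70, 8]; [70, 8, 4]]·[α, β, γ]ᵀ = [-5810, -878, -149]ᵀ.
Inverting the 3×3 Gram matrix, [α, β, γ]ᵀ = [-7765/3894, -1575/1298, 13/177]ᵀ.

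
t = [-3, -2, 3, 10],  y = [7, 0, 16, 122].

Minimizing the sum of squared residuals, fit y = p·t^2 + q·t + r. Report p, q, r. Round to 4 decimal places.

p = 1.0447, q = 1.6564, r = 1.0743

Forming XᵀX = [[10178, 992, 122]; [992, 122, 8]; [122, 8, 4]] and Xᵀy = [12407, 1247, 145]ᵀ gives XᵀX·[p, q, r]ᵀ = Xᵀy.
Row-reducing yields p = 43507/41646, q = 6271/3786, r = 7457/6941.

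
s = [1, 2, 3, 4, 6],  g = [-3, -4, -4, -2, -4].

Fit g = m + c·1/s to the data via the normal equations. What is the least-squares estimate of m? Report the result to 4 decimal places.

With design matrix A, AᵀA = [[5, 9/4]; [9/4, 209/144]] and Aᵀg = [-17, -15/2]ᵀ.
Eliminating c: (209/144)·(row 1) − (9/4)·(row 2) gives (79/36)·m = (209/144)·(-17) − (9/4)·(-15/2) = -1123/144, so m = -1123/316.
Then c = ((-15/2) − (9/4)·(-1123/316))/(209/144) = 27/79.

m = -3.5538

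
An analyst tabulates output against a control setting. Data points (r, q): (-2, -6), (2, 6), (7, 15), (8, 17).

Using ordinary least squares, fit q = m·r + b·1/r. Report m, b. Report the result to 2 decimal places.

m = 2.07, b = 3.73

The normal system AᵀA·[m, b]ᵀ = Aᵀq is [[121, 4]; [4, 1681/3136]]·[m, b]ᵀ = [265, 575/56]ᵀ.
Determinant 121·(1681/3136) − 4² = 153225/3136.
m = (265·(1681/3136) − 4·(575/56))/(153225/3136) = 31/15; b = (121·(575/56) − 4·265)/(153225/3136) = 56/15.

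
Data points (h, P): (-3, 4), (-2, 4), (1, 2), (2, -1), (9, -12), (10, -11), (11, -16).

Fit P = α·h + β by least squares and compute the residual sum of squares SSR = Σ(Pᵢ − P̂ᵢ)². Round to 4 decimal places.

Setting ∂/∂α … = 0 gives: 320·α + 28·β = -414;  28·α + 7·β = -30.
det = 320·7 − 28² = 1456.
α = ((-414)·7 − 28·(-30))/1456 = -147/104; β = (320·(-30) − 28·(-414))/1456 = 249/182.
Residuals: -1171/728, -71/364, 1489/728, 167/364, -471/728, 643/364, -1325/728; SSR = 5049/364.

SSR = 13.8709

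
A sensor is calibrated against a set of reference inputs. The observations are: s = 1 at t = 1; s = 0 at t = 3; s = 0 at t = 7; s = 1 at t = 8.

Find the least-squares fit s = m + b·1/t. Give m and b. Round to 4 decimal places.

From the data, Σ1 = 4, Σ1/t = 269/168, Σ1/t·1/t = 32377/28224.
And Σs = 2, Σ1/t·s = 9/8.
Eliminating b: (32377/28224)·(row 1) − (269/168)·(row 2) gives (19049/9408)·m = (32377/28224)·2 − (269/168)·(9/8) = 13913/28224, so m = 13913/57147.
Then b = ((9/8) − (269/168)·(13913/57147))/(32377/28224) = 12208/19049.

m = 0.2435, b = 0.6409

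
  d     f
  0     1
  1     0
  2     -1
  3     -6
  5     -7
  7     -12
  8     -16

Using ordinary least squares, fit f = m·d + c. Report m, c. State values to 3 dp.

m = -2.070, c = 1.830

Entries of AᵀA: Σd·d = 152, Σd = 26, Σ1 = 7.
Right-hand side: Σd·f = -267, Σf = -41.
Eliminating c: 7·(row 1) − 26·(row 2) gives 388·m = 7·(-267) − 26·(-41) = -803, so m = -803/388.
Then c = ((-41) − 26·(-803/388))/7 = 355/194.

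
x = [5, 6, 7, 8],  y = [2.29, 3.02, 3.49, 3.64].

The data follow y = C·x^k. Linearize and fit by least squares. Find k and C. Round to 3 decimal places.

Let Y = ln y. Fitting Y = k·ln x + ln C by least squares:
Σln x = 7.4265, Σ(ln x)² = 13.9113, Σln y = 4.4757, Σln x·ln y = 8.4327.
Normal system: [[13.9113, 7.4265]; [7.4265, 4]]·[k, ln C]ᵀ = [8.4327, 4.4757]ᵀ.
Solving (det = 0.4917): k = 0.99992, ln C = -0.73756, so C = exp(-0.73756) = 0.47828.

k = 1.000, C = 0.478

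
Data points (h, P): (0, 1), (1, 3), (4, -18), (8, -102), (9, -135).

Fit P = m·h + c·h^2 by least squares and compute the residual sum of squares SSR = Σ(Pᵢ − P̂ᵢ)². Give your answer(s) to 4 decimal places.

The normal equations are: 162·m + 1306·c = -2100;  1306·m + 10914·c = -17748.
(Σh·h = 162, Σh·h^2 = 1306, Σh^2·h^2 = 10914, Σh·P = -2100, Σh^2·P = -17748.)
Eliminating c: 10914·(row 1) − 1306·(row 2) gives 62432·m = 10914·(-2100) − 1306·(-17748) = 259488, so m = 8109/1951.
Then c = ((-17748) − 1306·(8109/1951))/10914 = -4143/1951.
Residuals: 1, 1887/1951, -1266/1951, 1278/1951, -783/1951; SSR = 5749/1951.

SSR = 2.9467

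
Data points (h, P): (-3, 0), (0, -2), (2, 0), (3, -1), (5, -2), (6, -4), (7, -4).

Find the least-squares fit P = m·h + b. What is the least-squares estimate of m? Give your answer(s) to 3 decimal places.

Setting ∂/∂m … = 0 gives: 132·m + 20·b = -65;  20·m + 7·b = -13.
Determinant 132·7 − 20² = 524.
m = ((-65)·7 − 20·(-13))/524 = -195/524; b = (132·(-13) − 20·(-65))/524 = -104/131.

m = -0.372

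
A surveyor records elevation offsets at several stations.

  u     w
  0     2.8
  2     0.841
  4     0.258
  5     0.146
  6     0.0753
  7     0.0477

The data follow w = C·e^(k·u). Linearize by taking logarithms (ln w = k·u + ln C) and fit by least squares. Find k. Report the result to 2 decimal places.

Let Y = ln w. Fitting Y = k·u + ln C by least squares:
Σu = 24.0000, Σ(u)² = 130.0000, Σln w = -8.0516, Σu·ln w = -52.2037.
Normal system: [[130.0000, 24.0000]; [24.0000, 6]]·[k, ln C]ᵀ = [-52.2037, -8.0516]ᵀ.
Slope k = (n·Σu·ln w − Σu·Σln w)/(n·Σ(u)² − (Σu)²) = (6·-52.2037 − 24.0000·-8.0516)/204.0000 = -0.58816; ln C = (Σln w − k·Σu)/n = 1.01069.

k = -0.59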